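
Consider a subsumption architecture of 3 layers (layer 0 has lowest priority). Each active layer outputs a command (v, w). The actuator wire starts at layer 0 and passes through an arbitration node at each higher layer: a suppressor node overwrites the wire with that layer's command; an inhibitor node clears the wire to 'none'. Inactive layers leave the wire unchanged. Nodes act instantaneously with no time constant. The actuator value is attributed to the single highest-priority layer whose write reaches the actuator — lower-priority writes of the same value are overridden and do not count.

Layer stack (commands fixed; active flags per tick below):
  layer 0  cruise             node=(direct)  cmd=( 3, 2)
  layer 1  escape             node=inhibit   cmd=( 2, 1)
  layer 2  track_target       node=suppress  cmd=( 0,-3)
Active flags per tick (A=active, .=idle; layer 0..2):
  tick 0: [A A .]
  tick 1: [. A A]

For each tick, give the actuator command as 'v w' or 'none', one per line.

tick 0:
  L0 cruise: active, feeds wire = (3, 2)
  L1 escape: active, inhibitor → wire = none
  L2 track_target: idle → wire stays none
  actuator = none
tick 1:
  L0 cruise: idle → wire = none
  L1 escape: active, inhibitor → wire = none
  L2 track_target: active, suppressor → wire = (0, -3)
  actuator = (0, -3)

none
0 -3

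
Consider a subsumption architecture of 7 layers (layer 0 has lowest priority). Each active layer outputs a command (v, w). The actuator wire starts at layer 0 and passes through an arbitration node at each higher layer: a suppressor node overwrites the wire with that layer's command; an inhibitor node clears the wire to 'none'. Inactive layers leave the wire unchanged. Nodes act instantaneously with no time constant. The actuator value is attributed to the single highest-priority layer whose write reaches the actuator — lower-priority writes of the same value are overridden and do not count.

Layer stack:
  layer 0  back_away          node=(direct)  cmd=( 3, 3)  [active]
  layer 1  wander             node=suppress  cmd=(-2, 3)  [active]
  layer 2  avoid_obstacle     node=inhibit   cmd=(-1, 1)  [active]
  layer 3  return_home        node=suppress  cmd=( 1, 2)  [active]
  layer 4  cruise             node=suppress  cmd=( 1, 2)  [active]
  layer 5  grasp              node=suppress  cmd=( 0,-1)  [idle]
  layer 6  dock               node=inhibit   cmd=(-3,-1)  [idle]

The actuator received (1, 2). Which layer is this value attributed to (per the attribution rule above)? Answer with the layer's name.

cruise

L0 back_away: active, feeds wire = (3, 3)
L1 wander: active, suppressor → wire = (-2, 3)
L2 avoid_obstacle: active, inhibitor → wire = none
L3 return_home: active, suppressor → wire = (1, 2)
L4 cruise: active, suppressor → wire = (1, 2)
L5 grasp: idle → wire stays (1, 2)
L6 dock: idle → wire stays (1, 2)
actuator = (1, 2)
last writer: layer 4 = cruise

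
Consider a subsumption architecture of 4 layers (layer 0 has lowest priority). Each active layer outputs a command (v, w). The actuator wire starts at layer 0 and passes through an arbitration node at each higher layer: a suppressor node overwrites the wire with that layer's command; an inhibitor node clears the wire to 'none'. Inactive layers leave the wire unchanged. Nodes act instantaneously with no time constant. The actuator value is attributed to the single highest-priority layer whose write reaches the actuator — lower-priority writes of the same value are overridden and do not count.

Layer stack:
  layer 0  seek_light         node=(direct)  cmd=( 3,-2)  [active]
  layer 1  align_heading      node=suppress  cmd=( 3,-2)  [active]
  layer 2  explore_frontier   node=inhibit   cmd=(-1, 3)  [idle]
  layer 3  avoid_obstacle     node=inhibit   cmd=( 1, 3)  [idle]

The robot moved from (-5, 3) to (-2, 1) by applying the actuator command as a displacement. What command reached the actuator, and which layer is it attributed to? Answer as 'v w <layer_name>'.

displacement = (-2, 1) − (-5, 3) = (3, -2)
L0 seek_light: active, feeds wire = (3, -2)
L1 align_heading: active, suppressor → wire = (3, -2)
L2 explore_frontier: idle → wire stays (3, -2)
L3 avoid_obstacle: idle → wire stays (3, -2)
actuator = (3, -2) — from layer 1 (align_heading)

3 -2 align_heading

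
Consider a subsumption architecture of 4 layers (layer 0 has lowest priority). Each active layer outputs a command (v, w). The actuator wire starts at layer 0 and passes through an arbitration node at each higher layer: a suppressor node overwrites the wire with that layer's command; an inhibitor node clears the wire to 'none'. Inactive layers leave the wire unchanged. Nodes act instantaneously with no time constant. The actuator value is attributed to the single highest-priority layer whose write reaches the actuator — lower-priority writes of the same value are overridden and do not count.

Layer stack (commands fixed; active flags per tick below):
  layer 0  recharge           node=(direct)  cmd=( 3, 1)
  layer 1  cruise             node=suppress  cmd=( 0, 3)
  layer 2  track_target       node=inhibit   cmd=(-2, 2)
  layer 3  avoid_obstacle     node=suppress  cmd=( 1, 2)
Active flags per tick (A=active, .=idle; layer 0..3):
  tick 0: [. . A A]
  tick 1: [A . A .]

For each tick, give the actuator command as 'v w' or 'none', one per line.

1 2
none

tick 0:
  L0 recharge: idle → wire = none
  L1 cruise: idle → wire stays none
  L2 track_target: active, inhibitor → wire = none
  L3 avoid_obstacle: active, suppressor → wire = (1, 2)
  actuator = (1, 2)
tick 1:
  L0 recharge: active, feeds wire = (3, 1)
  L1 cruise: idle → wire stays (3, 1)
  L2 track_target: active, inhibitor → wire = none
  L3 avoid_obstacle: idle → wire stays none
  actuator = none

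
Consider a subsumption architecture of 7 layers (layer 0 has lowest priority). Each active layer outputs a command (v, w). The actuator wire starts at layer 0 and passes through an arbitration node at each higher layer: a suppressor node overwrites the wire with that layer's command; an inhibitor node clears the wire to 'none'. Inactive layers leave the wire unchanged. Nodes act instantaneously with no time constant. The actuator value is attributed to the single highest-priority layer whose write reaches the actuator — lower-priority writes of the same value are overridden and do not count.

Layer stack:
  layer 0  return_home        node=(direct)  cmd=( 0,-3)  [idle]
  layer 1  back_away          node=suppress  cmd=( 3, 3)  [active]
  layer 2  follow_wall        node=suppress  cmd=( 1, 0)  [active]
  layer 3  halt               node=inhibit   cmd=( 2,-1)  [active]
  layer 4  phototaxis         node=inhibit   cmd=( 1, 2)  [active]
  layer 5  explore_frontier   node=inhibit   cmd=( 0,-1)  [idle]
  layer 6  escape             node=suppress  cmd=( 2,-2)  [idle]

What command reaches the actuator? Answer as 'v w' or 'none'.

none

layer 0 (return_home) idle — none
layer 1 (back_away) active — suppresses: (3, 3)
layer 2 (follow_wall) active — suppresses: (1, 0)
layer 3 (halt) active — inhibits: none
layer 4 (phototaxis) active — inhibits: none
layer 5 (explore_frontier) idle — unchanged: none
layer 6 (escape) idle — unchanged: none
→ actuator none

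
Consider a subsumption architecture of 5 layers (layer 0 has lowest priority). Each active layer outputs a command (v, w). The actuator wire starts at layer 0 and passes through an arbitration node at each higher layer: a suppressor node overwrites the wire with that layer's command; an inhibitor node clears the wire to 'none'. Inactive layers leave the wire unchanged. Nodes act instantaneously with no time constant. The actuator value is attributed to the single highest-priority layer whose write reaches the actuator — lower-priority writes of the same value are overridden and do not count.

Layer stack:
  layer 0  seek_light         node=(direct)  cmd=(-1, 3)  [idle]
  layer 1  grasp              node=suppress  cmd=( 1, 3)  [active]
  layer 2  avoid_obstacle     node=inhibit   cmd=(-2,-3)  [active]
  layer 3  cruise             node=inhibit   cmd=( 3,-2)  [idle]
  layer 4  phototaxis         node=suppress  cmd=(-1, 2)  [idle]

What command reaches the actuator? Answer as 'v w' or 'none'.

none

L0 seek_light: idle → wire = none
L1 grasp: active, suppressor → wire = (1, 3)
L2 avoid_obstacle: active, inhibitor → wire = none
L3 cruise: idle → wire stays none
L4 phototaxis: idle → wire stays none
actuator = none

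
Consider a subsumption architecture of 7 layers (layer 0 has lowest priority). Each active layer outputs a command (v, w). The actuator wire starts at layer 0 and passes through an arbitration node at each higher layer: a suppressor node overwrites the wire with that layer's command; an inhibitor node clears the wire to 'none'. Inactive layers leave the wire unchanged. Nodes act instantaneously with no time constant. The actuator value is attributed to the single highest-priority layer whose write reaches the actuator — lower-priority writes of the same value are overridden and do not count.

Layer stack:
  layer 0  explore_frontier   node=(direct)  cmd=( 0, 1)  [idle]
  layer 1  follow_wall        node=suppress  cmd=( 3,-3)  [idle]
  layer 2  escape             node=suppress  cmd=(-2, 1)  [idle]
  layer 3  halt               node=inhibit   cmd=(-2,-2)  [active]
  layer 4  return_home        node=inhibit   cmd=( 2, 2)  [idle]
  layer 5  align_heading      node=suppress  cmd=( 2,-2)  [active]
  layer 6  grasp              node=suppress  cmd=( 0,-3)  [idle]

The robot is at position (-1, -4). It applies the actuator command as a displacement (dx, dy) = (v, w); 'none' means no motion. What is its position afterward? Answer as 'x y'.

layer 0 (explore_frontier) idle — none
layer 1 (follow_wall) idle — unchanged: none
layer 2 (escape) idle — unchanged: none
layer 3 (halt) active — inhibits: none
layer 4 (return_home) idle — unchanged: none
layer 5 (align_heading) active — suppresses: (2, -2)
layer 6 (grasp) idle — unchanged: (2, -2)
→ actuator (2, -2)
position: (-1, -4) + (2, -2) = (1, -6)

1 -6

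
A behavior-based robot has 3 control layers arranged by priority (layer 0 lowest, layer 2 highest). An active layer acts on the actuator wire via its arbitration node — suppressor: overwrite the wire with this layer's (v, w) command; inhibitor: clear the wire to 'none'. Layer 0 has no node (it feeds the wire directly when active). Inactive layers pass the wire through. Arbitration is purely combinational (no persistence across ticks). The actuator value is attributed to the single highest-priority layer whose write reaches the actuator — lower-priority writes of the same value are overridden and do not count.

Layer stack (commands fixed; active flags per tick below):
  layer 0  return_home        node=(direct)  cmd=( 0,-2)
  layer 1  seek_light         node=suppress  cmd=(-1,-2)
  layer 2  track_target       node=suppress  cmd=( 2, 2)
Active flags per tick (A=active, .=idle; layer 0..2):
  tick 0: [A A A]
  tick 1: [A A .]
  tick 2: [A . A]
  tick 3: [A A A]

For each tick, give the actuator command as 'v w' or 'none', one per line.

2 2
-1 -2
2 2
2 2

tick 0:
  L0 return_home: active, feeds wire = (0, -2)
  L1 seek_light: active, suppressor → wire = (-1, -2)
  L2 track_target: active, suppressor → wire = (2, 2)
  actuator = (2, 2)
tick 1:
  L0 return_home: active, feeds wire = (0, -2)
  L1 seek_light: active, suppressor → wire = (-1, -2)
  L2 track_target: idle → wire stays (-1, -2)
  actuator = (-1, -2)
tick 2:
  L0 return_home: active, feeds wire = (0, -2)
  L1 seek_light: idle → wire stays (0, -2)
  L2 track_target: active, suppressor → wire = (2, 2)
  actuator = (2, 2)
tick 3:
  L0 return_home: active, feeds wire = (0, -2)
  L1 seek_light: active, suppressor → wire = (-1, -2)
  L2 track_target: active, suppressor → wire = (2, 2)
  actuator = (2, 2)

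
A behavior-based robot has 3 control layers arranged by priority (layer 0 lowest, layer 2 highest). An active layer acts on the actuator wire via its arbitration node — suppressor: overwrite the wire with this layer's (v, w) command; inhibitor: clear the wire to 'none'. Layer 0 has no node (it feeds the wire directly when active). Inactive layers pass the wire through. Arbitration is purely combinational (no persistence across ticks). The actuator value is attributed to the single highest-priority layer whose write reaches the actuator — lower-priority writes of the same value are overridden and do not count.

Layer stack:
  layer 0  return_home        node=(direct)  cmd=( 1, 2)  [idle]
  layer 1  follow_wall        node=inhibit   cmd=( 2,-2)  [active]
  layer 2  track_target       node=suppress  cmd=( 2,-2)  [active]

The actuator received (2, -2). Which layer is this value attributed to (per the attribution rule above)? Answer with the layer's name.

[0] return_home off; wire := none
[1] follow_wall on (inhibit); wire := none
[2] track_target on (suppress); wire := (2, -2)
output (2, -2)
last writer: layer 2 = track_target

track_target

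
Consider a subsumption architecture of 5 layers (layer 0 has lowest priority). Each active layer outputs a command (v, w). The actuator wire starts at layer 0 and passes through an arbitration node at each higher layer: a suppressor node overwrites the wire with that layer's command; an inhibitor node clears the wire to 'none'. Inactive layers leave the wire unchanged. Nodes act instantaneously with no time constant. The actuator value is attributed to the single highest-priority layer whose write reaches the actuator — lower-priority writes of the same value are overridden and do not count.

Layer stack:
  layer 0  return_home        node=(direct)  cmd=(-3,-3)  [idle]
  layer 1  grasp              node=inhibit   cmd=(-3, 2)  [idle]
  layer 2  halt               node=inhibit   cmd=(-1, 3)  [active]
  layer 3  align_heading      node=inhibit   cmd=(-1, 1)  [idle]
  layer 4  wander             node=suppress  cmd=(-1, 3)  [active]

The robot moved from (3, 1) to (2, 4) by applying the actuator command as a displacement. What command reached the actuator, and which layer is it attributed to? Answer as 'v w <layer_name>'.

displacement = (2, 4) − (3, 1) = (-1, 3)
layer 0 (return_home) idle — none
layer 1 (grasp) idle — unchanged: none
layer 2 (halt) active — inhibits: none
layer 3 (align_heading) idle — unchanged: none
layer 4 (wander) active — suppresses: (-1, 3)
→ actuator (-1, 3) — from layer 4 (wander)

-1 3 wander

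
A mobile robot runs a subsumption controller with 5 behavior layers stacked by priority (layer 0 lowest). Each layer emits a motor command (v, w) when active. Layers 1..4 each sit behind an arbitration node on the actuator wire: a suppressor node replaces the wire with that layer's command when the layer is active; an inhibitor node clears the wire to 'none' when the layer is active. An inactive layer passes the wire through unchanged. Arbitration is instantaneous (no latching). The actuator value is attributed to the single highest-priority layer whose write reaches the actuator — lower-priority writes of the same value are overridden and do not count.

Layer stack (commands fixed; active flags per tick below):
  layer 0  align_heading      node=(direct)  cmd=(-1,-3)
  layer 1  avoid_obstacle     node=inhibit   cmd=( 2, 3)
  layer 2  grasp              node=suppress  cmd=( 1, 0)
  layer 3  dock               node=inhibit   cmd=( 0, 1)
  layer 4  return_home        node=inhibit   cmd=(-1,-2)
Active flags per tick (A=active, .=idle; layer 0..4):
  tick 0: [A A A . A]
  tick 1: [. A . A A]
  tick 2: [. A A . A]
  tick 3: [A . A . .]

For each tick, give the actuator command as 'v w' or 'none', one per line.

tick 0:
  L0 align_heading: active, feeds wire = (-1, -3)
  L1 avoid_obstacle: active, inhibitor → wire = none
  L2 grasp: active, suppressor → wire = (1, 0)
  L3 dock: idle → wire stays (1, 0)
  L4 return_home: active, inhibitor → wire = none
  actuator = none
tick 1:
  L0 align_heading: idle → wire = none
  L1 avoid_obstacle: active, inhibitor → wire = none
  L2 grasp: idle → wire stays none
  L3 dock: active, inhibitor → wire = none
  L4 return_home: active, inhibitor → wire = none
  actuator = none
tick 2:
  L0 align_heading: idle → wire = none
  L1 avoid_obstacle: active, inhibitor → wire = none
  L2 grasp: active, suppressor → wire = (1, 0)
  L3 dock: idle → wire stays (1, 0)
  L4 return_home: active, inhibitor → wire = none
  actuator = none
tick 3:
  L0 align_heading: active, feeds wire = (-1, -3)
  L1 avoid_obstacle: idle → wire stays (-1, -3)
  L2 grasp: active, suppressor → wire = (1, 0)
  L3 dock: idle → wire stays (1, 0)
  L4 return_home: idle → wire stays (1, 0)
  actuator = (1, 0)

none
none
none
1 0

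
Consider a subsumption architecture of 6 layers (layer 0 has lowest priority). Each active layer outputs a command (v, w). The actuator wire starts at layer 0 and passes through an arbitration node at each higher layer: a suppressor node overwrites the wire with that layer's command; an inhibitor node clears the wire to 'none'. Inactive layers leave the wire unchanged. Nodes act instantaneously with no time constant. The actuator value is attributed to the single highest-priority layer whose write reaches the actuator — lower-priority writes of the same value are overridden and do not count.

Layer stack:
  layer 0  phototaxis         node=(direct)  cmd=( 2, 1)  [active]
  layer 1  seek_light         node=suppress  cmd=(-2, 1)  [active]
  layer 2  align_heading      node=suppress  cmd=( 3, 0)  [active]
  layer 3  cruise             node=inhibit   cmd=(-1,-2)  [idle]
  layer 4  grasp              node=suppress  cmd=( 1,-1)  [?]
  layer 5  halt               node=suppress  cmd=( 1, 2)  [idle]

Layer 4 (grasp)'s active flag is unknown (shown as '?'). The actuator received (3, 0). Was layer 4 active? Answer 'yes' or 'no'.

no

If layer 4 is active=yes:
  actuator would be (1, -1)
If layer 4 is active=no:
  actuator would be (3, 0)
Observed (3, 0), so layer 4 was idle.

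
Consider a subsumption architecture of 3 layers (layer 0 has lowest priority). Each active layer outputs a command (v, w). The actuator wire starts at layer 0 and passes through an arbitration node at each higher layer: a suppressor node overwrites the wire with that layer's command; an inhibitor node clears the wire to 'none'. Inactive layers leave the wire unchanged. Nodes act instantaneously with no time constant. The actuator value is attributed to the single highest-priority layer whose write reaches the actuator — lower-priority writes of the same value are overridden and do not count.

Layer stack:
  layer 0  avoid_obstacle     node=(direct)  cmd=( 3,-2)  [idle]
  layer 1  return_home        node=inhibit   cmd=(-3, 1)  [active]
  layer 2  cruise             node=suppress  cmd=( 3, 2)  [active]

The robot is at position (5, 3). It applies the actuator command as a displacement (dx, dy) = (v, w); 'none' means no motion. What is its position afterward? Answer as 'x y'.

L0 avoid_obstacle: idle → wire = none
L1 return_home: active, inhibitor → wire = none
L2 cruise: active, suppressor → wire = (3, 2)
actuator = (3, 2)
position: (5, 3) + (3, 2) = (8, 5)

8 5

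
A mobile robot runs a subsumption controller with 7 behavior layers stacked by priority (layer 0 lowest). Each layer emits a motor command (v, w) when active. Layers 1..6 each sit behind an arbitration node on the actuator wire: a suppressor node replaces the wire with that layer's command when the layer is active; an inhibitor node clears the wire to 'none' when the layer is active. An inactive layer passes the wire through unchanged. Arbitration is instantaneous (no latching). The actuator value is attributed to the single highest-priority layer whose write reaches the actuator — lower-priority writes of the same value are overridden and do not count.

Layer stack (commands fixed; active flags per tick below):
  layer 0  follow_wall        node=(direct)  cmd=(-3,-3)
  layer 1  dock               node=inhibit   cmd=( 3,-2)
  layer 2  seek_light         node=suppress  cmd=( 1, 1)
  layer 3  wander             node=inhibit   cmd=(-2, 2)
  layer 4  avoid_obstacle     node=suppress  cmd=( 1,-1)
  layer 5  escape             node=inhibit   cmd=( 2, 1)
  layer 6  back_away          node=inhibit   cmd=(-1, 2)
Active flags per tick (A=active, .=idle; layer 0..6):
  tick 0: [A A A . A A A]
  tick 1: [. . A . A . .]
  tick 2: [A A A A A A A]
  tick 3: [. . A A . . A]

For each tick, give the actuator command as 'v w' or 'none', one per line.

tick 0:
  layer 0 (follow_wall) active — direct: (-3, -3)
  layer 1 (dock) active — inhibits: none
  layer 2 (seek_light) active — suppresses: (1, 1)
  layer 3 (wander) idle — unchanged: (1, 1)
  layer 4 (avoid_obstacle) active — suppresses: (1, -1)
  layer 5 (escape) active — inhibits: none
  layer 6 (back_away) active — inhibits: none
  → actuator none
tick 1:
  layer 0 (follow_wall) idle — none
  layer 1 (dock) idle — unchanged: none
  layer 2 (seek_light) active — suppresses: (1, 1)
  layer 3 (wander) idle — unchanged: (1, 1)
  layer 4 (avoid_obstacle) active — suppresses: (1, -1)
  layer 5 (escape) idle — unchanged: (1, -1)
  layer 6 (back_away) idle — unchanged: (1, -1)
  → actuator (1, -1)
tick 2:
  layer 0 (follow_wall) active — direct: (-3, -3)
  layer 1 (dock) active — inhibits: none
  layer 2 (seek_light) active — suppresses: (1, 1)
  layer 3 (wander) active — inhibits: none
  layer 4 (avoid_obstacle) active — suppresses: (1, -1)
  layer 5 (escape) active — inhibits: none
  layer 6 (back_away) active — inhibits: none
  → actuator none
tick 3:
  layer 0 (follow_wall) idle — none
  layer 1 (dock) idle — unchanged: none
  layer 2 (seek_light) active — suppresses: (1, 1)
  layer 3 (wander) active — inhibits: none
  layer 4 (avoid_obstacle) idle — unchanged: none
  layer 5 (escape) idle — unchanged: none
  layer 6 (back_away) active — inhibits: none
  → actuator none

none
1 -1
none
none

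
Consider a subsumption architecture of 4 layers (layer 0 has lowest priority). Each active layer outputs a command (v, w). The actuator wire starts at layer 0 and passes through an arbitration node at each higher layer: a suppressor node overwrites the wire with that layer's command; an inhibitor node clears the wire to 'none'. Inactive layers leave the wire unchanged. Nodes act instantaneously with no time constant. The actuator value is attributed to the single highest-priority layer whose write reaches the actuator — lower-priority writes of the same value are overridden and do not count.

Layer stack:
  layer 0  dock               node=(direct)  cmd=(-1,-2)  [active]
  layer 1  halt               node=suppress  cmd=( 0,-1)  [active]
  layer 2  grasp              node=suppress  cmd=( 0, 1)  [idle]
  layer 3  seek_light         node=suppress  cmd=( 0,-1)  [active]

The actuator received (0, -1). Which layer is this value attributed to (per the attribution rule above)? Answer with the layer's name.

seek_light

layer 0 (dock) active — direct: (-1, -2)
layer 1 (halt) active — suppresses: (0, -1)
layer 2 (grasp) idle — unchanged: (0, -1)
layer 3 (seek_light) active — suppresses: (0, -1)
→ actuator (0, -1)
last writer: layer 3 = seek_light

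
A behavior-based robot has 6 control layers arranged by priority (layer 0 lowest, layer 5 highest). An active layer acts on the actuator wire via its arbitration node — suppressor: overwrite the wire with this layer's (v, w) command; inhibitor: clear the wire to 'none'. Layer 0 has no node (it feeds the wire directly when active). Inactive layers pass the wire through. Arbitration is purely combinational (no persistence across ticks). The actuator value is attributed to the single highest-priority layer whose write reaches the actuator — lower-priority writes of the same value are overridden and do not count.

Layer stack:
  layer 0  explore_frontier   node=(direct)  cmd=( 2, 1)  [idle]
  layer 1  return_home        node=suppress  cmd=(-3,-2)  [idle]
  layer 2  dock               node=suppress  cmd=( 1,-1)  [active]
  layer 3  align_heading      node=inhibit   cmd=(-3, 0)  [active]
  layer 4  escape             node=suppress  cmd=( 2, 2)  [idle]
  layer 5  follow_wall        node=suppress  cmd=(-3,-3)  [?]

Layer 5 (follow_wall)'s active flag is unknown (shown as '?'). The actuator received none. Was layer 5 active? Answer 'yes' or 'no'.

If layer 5 is active=yes:
  actuator would be (-3, -3)
If layer 5 is active=no:
  actuator would be none
Observed none, so layer 5 was idle.

no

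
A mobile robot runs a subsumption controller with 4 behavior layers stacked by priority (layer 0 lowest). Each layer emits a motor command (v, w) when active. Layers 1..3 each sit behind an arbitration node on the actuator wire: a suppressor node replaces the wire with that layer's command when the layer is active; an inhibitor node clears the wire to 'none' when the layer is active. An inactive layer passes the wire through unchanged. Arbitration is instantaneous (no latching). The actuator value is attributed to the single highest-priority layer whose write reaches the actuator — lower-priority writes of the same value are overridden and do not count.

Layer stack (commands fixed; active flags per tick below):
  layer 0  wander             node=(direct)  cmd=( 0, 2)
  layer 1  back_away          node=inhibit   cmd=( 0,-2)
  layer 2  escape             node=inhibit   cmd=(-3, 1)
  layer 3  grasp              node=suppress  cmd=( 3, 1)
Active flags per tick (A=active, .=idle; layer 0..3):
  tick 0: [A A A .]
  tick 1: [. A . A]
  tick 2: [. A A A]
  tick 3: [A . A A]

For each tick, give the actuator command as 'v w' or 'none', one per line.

none
3 1
3 1
3 1

tick 0:
  L0 wander: active, feeds wire = (0, 2)
  L1 back_away: active, inhibitor → wire = none
  L2 escape: active, inhibitor → wire = none
  L3 grasp: idle → wire stays none
  actuator = none
tick 1:
  L0 wander: idle → wire = none
  L1 back_away: active, inhibitor → wire = none
  L2 escape: idle → wire stays none
  L3 grasp: active, suppressor → wire = (3, 1)
  actuator = (3, 1)
tick 2:
  L0 wander: idle → wire = none
  L1 back_away: active, inhibitor → wire = none
  L2 escape: active, inhibitor → wire = none
  L3 grasp: active, suppressor → wire = (3, 1)
  actuator = (3, 1)
tick 3:
  L0 wander: active, feeds wire = (0, 2)
  L1 back_away: idle → wire stays (0, 2)
  L2 escape: active, inhibitor → wire = none
  L3 grasp: active, suppressor → wire = (3, 1)
  actuator = (3, 1)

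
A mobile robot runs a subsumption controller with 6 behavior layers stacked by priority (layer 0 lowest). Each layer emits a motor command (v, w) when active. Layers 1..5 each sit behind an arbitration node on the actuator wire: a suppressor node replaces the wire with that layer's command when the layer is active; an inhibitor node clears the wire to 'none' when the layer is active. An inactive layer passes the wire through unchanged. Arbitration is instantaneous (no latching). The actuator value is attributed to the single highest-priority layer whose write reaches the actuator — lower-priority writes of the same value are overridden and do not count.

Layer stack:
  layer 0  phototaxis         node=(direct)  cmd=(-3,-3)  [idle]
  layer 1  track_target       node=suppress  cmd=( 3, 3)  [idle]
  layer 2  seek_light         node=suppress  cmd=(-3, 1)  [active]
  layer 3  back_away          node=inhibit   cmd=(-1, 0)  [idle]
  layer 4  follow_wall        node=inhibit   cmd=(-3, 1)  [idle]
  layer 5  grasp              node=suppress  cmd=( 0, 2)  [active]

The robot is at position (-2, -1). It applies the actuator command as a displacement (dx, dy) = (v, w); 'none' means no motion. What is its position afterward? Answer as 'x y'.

L0 phototaxis: idle → wire = none
L1 track_target: idle → wire stays none
L2 seek_light: active, suppressor → wire = (-3, 1)
L3 back_away: idle → wire stays (-3, 1)
L4 follow_wall: idle → wire stays (-3, 1)
L5 grasp: active, suppressor → wire = (0, 2)
actuator = (0, 2)
position: (-2, -1) + (0, 2) = (-2, 1)

-2 1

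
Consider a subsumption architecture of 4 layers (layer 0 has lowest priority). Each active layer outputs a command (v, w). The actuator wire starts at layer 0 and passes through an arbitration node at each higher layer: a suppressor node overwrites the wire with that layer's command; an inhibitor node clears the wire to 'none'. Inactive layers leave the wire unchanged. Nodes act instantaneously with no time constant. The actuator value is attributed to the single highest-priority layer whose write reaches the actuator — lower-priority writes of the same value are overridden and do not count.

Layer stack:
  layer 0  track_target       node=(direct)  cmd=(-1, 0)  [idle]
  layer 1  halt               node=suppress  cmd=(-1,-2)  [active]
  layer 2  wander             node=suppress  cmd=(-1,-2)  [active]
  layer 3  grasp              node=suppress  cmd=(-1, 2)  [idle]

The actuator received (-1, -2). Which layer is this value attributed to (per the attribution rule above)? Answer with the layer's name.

[0] track_target off; wire := none
[1] halt on (suppress); wire := (-1, -2)
[2] wander on (suppress); wire := (-1, -2)
[3] grasp off; pass (-1, -2)
output (-1, -2)
last writer: layer 2 = wander

wander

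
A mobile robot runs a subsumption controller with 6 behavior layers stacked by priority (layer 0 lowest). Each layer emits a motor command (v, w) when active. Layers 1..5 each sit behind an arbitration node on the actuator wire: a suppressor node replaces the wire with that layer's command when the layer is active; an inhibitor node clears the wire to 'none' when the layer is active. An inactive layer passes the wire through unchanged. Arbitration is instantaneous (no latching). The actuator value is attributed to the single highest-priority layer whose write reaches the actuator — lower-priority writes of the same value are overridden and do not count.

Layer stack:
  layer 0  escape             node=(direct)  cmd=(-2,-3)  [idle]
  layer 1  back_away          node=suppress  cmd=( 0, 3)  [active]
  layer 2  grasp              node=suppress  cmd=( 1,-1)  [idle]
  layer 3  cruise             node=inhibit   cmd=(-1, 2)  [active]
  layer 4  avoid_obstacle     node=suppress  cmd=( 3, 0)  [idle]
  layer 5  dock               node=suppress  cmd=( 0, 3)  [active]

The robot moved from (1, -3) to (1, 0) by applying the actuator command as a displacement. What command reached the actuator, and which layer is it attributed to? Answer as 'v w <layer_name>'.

displacement = (1, 0) − (1, -3) = (0, 3)
layer 0 (escape) idle — none
layer 1 (back_away) active — suppresses: (0, 3)
layer 2 (grasp) idle — unchanged: (0, 3)
layer 3 (cruise) active — inhibits: none
layer 4 (avoid_obstacle) idle — unchanged: none
layer 5 (dock) active — suppresses: (0, 3)
→ actuator (0, 3) — from layer 5 (dock)

0 3 dock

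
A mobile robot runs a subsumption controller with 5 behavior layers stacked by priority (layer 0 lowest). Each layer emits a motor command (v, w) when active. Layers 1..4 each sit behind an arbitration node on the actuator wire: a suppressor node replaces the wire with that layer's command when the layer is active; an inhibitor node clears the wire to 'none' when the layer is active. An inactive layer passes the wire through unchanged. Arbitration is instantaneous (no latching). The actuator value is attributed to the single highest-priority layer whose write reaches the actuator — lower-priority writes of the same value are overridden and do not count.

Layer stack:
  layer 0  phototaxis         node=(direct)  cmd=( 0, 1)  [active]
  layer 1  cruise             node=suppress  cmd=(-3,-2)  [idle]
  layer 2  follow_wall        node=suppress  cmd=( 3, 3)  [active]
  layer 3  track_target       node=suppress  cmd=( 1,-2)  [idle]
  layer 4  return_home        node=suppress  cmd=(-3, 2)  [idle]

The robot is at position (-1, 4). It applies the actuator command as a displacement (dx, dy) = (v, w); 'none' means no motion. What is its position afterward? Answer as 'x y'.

2 7

[0] phototaxis on; wire := (0, 1)
[1] cruise off; pass (0, 1)
[2] follow_wall on (suppress); wire := (3, 3)
[3] track_target off; pass (3, 3)
[4] return_home off; pass (3, 3)
output (3, 3)
position: (-1, 4) + (3, 3) = (2, 7)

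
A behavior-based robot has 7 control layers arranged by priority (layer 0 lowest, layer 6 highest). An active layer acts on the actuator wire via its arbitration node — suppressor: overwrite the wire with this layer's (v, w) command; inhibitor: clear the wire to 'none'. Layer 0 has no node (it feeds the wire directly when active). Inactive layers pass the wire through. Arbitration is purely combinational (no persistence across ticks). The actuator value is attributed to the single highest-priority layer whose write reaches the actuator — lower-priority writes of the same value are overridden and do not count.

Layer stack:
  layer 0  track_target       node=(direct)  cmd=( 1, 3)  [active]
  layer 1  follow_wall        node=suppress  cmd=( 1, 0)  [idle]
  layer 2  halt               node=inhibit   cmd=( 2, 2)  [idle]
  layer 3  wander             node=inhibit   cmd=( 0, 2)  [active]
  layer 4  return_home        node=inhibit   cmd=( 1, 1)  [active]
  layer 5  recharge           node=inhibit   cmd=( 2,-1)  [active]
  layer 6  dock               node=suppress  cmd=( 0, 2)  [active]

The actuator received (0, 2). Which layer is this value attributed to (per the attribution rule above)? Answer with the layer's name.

[0] track_target on; wire := (1, 3)
[1] follow_wall off; pass (1, 3)
[2] halt off; pass (1, 3)
[3] wander on (inhibit); wire := none
[4] return_home on (inhibit); wire := none
[5] recharge on (inhibit); wire := none
[6] dock on (suppress); wire := (0, 2)
output (0, 2)
last writer: layer 6 = dock

dock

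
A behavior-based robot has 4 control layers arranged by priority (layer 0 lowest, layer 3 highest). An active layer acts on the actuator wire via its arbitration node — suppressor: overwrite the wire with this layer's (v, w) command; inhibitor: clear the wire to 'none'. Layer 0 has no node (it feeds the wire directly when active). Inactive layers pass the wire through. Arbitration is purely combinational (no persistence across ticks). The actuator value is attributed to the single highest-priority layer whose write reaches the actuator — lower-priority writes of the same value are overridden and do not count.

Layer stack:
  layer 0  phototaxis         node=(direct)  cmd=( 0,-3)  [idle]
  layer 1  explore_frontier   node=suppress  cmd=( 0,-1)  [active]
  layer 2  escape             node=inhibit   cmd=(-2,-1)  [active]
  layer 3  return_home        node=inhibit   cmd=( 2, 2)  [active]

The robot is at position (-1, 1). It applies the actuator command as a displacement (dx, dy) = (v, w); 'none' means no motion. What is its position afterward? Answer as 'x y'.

L0 phototaxis: idle → wire = none
L1 explore_frontier: active, suppressor → wire = (0, -1)
L2 escape: active, inhibitor → wire = none
L3 return_home: active, inhibitor → wire = none
actuator = none
position: (-1, 1) + none = (-1, 1)

-1 1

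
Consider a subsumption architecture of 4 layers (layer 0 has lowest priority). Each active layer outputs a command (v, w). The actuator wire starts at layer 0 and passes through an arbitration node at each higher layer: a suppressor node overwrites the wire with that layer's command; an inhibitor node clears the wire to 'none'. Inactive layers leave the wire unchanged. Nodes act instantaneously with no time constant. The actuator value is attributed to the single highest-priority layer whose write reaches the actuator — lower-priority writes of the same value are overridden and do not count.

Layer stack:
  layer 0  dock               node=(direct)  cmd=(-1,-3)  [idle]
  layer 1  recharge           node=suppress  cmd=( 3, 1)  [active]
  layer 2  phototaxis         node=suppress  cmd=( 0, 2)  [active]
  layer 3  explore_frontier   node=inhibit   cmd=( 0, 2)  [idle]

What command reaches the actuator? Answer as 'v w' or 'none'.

L0 dock: idle → wire = none
L1 recharge: active, suppressor → wire = (3, 1)
L2 phototaxis: active, suppressor → wire = (0, 2)
L3 explore_frontier: idle → wire stays (0, 2)
actuator = (0, 2)

0 2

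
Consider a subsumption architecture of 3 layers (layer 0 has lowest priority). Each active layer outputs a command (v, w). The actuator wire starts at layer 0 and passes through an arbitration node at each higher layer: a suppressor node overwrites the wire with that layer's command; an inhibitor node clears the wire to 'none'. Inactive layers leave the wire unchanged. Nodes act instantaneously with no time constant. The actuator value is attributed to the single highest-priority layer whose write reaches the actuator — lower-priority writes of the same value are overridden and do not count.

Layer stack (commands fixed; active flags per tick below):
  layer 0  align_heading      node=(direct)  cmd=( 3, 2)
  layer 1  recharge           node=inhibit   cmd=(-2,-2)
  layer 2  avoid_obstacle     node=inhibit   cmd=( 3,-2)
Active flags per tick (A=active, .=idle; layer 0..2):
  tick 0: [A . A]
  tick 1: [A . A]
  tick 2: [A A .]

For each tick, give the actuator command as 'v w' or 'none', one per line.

tick 0:
  layer 0 (align_heading) active — direct: (3, 2)
  layer 1 (recharge) idle — unchanged: (3, 2)
  layer 2 (avoid_obstacle) active — inhibits: none
  → actuator none
tick 1:
  layer 0 (align_heading) active — direct: (3, 2)
  layer 1 (recharge) idle — unchanged: (3, 2)
  layer 2 (avoid_obstacle) active — inhibits: none
  → actuator none
tick 2:
  layer 0 (align_heading) active — direct: (3, 2)
  layer 1 (recharge) active — inhibits: none
  layer 2 (avoid_obstacle) idle — unchanged: none
  → actuator none

none
none
none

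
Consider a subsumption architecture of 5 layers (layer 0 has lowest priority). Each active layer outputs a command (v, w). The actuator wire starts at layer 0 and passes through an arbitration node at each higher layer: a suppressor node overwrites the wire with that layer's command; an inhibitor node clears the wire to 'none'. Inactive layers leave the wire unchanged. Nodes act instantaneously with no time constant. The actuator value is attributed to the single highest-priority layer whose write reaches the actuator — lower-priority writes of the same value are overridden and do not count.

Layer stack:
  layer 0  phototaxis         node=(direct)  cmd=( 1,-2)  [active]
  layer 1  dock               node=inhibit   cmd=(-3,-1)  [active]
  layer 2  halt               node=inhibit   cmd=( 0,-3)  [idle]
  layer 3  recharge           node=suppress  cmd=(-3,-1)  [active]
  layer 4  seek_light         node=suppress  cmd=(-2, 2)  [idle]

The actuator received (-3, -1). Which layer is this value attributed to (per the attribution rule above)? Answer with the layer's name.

recharge

L0 phototaxis: active, feeds wire = (1, -2)
L1 dock: active, inhibitor → wire = none
L2 halt: idle → wire stays none
L3 recharge: active, suppressor → wire = (-3, -1)
L4 seek_light: idle → wire stays (-3, -1)
actuator = (-3, -1)
last writer: layer 3 = recharge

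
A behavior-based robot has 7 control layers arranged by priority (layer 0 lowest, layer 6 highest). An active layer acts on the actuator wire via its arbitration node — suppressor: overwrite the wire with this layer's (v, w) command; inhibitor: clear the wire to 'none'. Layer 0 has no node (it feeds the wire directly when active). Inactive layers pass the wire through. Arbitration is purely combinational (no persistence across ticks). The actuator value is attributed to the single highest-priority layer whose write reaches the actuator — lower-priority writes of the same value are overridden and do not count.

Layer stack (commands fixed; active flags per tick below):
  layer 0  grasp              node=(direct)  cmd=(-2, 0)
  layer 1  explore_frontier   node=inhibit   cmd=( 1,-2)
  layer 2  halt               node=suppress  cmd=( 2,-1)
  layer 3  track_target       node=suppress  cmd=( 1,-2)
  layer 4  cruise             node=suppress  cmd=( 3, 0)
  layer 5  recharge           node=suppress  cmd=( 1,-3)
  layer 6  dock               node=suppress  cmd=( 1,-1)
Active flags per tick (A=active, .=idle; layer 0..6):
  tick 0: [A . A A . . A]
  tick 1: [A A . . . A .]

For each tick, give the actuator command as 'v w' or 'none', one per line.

tick 0:
  [0] grasp on; wire := (-2, 0)
  [1] explore_frontier off; pass (-2, 0)
  [2] halt on (suppress); wire := (2, -1)
  [3] track_target on (suppress); wire := (1, -2)
  [4] cruise off; pass (1, -2)
  [5] recharge off; pass (1, -2)
  [6] dock on (suppress); wire := (1, -1)
  output (1, -1)
tick 1:
  [0] grasp on; wire := (-2, 0)
  [1] explore_frontier on (inhibit); wire := none
  [2] halt off; pass none
  [3] track_target off; pass none
  [4] cruise off; pass none
  [5] recharge on (suppress); wire := (1, -3)
  [6] dock off; pass (1, -3)
  output (1, -3)

1 -1
1 -3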